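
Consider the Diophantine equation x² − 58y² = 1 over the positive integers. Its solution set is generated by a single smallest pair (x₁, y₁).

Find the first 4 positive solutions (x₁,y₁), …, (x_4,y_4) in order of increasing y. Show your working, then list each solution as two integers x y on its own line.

[7; 1,1,1,1,1,1,14] for √58; ℓ=7 ⇒ convergent index 13
step 0: (7, 1)  from 7·(1,0) + (0,1)
…
step 2: (15, 2)  from 1·(8,1) + (7,1)
…
step 4: (38, 5)  from 1·(23,3) + (15,2)
step 5: (61, 8)  from 1·(38,5) + (23,3)
…
step 7: (1447, 190)  from 14·(99,13) + (61,8)
…
step 12: (12071, 1585)  from 1·(7532,989) + (4539,596)
step 13: (19603, 2574)  from 1·(12071,1585) + (7532,989)
→ (19603, 2574).  Check: 19603²=384277609, 58·2574²=384277608, difference 1.
(19603+2574√58)^2 = 768555217 + 100916244√58
(19603+2574√58)^3 = 30131975818099 + 3956522259690√58
(19603+2574√58)^4 = 1181354243155834177 + 155119411612489896√58

19603 2574
768555217 100916244
30131975818099 3956522259690
1181354243155834177 155119411612489896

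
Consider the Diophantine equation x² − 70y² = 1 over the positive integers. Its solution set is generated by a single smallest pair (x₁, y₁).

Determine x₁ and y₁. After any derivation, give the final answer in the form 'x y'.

√70 → a₀=8, period (2,1,2,1,2,16); ℓ=6 even so k=5
a_0=8:  p_0=8·1+0=8,  q_0=8·0+1=1
…
a_2=1:  p_2=1·17+8=25,  q_2=1·2+1=3
a_3=2:  p_3=2·25+17=67,  q_3=2·3+2=8
a_4=1:  p_4=1·67+25=92,  q_4=1·8+3=11
a_5=2:  p_5=2·92+67=251,  q_5=2·11+8=30
→ (251, 30).  Check: 251²=63001, 70·30²=63000, difference 1.

251 30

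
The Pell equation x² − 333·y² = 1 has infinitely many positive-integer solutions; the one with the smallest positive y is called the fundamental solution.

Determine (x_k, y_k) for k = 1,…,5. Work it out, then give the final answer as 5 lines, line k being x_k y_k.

[18; 4,36] for √333; ℓ=2 ⇒ convergent index 1
i=0: a=18 ⇒ p=18, q=1
i=1: a=4 ⇒ p=73, q=4
fundamental: x₁=73, y₁=4  (since 5329 − 333·16 = 1)
k=2:  x_2 = 73·73+333·4·4 = 10657,  y_2 = 73·4+4·73 = 584
k=3:  x_3 = 73·10657+333·4·584 = 1555849,  y_3 = 73·584+4·10657 = 85260
k=4:  x_4 = 73·1555849+333·4·85260 = 227143297,  y_4 = 73·85260+4·1555849 = 12447376
k=5:  x_5 = 73·227143297+333·4·12447376 = 33161365513,  y_5 = 73·12447376+4·227143297 = 1817231636

73 4
10657 584
1555849 85260
227143297 12447376
33161365513 1817231636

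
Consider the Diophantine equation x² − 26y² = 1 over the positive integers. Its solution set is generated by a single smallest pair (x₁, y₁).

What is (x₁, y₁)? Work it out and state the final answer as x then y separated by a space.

√26 → a₀=5, period (10); ℓ=1 odd so k=1
k=0  a_k=5  p_k/q_k = 5/1
k=1  a_k=10  p_k/q_k = 51/10
(x₁, y₁) = (51, 10);  51² − 26·10² = 1 ✓

51 10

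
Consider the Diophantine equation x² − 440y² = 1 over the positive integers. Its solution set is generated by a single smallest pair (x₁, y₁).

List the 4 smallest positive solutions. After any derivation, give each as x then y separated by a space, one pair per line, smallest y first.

√440 = [20; 1,40, …], period ℓ=2 (even) → k=1
i=0: a=20 ⇒ p=20, q=1
i=1: a=1 ⇒ p=21, q=1
(x₁, y₁) = (21, 1);  21² − 440·1² = 1 ✓
k=2:  x_2 = 21·21+440·1·1 = 881,  y_2 = 21·1+1·21 = 42
k=3:  x_3 = 21·881+440·1·42 = 36981,  y_3 = 21·42+1·881 = 1763
k=4:  x_4 = 21·36981+440·1·1763 = 1552321,  y_4 = 21·1763+1·36981 = 74004

21 1
881 42
36981 1763
1552321 74004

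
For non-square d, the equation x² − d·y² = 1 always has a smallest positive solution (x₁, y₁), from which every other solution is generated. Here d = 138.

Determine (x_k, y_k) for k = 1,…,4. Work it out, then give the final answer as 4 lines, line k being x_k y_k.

47 4
4417 376
415151 35340
39019777 3321584

√138 = [11; 1,2,1,22, …], period ℓ=4 (even) → k=3
step 0: (11, 1)  from 11·(1,0) + (0,1)
…
step 2: (35, 3)  from 2·(12,1) + (11,1)
step 3: (47, 4)  from 1·(35,3) + (12,1)
fundamental: x₁=47, y₁=4  (since 2209 − 138·16 = 1)
(47+4√138)^2 = 4417 + 376√138
(47+4√138)^3 = 415151 + 35340√138
(47+4√138)^4 = 39019777 + 3321584√138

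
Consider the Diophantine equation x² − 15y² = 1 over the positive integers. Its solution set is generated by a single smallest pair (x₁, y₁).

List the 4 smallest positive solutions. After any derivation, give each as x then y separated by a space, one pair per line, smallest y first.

4 1
31 8
244 63
1921 496

√15 → a₀=3, period (1,6); ℓ=2 even so k=1
i=0: a=3 ⇒ p=3, q=1
i=1: a=1 ⇒ p=4, q=1
fundamental: x₁=4, y₁=1  (since 16 − 15·1 = 1)
k=2:  x_2 = 4·4+15·1·1 = 31,  y_2 = 4·1+1·4 = 8
k=3:  x_3 = 4·31+15·1·8 = 244,  y_3 = 4·8+1·31 = 63
k=4:  x_4 = 4·244+15·1·63 = 1921,  y_4 = 4·63+1·244 = 496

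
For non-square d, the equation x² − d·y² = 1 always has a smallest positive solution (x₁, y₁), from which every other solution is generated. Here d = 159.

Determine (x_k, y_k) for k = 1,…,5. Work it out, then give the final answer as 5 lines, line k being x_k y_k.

1324 105
3505951 278040
9283756924 736249815
24583384828801 1949589232080
65096793742908124 5162511550298025

[12; 1,1,1,1,3,1,1,1,1,24] for √159; ℓ=10 ⇒ convergent index 9
step 0: (12, 1)  from 12·(1,0) + (0,1)
step 1: (13, 1)  from 1·(12,1) + (1,0)
…
step 3: (38, 3)  from 1·(25,2) + (13,1)
step 4: (63, 5)  from 1·(38,3) + (25,2)
step 5: (227, 18)  from 3·(63,5) + (38,3)
…
step 8: (807, 64)  from 1·(517,41) + (290,23)
step 9: (1324, 105)  from 1·(807,64) + (517,41)
(x₁, y₁) = (1324, 105);  1324² − 159·105² = 1 ✓
(1324+105√159)^2 = 3505951 + 278040√159
(1324+105√159)^3 = 9283756924 + 736249815√159
(1324+105√159)^4 = 24583384828801 + 1949589232080√159
(1324+105√159)^5 = 65096793742908124 + 5162511550298025√159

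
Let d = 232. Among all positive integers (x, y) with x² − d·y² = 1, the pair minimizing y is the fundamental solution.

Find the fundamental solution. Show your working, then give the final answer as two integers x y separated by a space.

19603 1287

d=232: √d = [15; 4,3,7,3,4,30] (ℓ=6, even), read p_5/q_5
i=0: a=15 ⇒ p=15, q=1
…
i=4: a=3 ⇒ p=4539, q=298
i=5: a=4 ⇒ p=19603, q=1287
(x₁, y₁) = (19603, 1287);  19603² − 232·1287² = 1 ✓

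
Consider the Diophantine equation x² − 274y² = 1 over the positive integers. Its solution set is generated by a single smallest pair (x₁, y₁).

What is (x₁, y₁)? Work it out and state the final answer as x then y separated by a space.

3959299 239190

√274 → a₀=16, period (1,1,4,4,1,1,32); ℓ=7 odd so k=13
i=0: a=16 ⇒ p=16, q=1
…
i=4: a=4 ⇒ p=629, q=38
i=5: a=1 ⇒ p=778, q=47
…
i=8: a=1 ⇒ p=47209, q=2852
i=9: a=1 ⇒ p=93011, q=5619
…
i=12: a=1 ⇒ p=2189276, q=132259
i=13: a=1 ⇒ p=3959299, q=239190
(x₁, y₁) = (3959299, 239190);  3959299² − 274·239190² = 1 ✓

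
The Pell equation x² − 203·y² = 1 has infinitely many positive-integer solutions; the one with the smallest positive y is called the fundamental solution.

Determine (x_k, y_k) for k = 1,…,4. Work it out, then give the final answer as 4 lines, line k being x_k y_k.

57 4
6497 456
740601 51980
84422017 5925264

[14; 4,28] for √203; ℓ=2 ⇒ convergent index 1
i=0: a=14 ⇒ p=14, q=1
i=1: a=4 ⇒ p=57, q=4
→ (57, 4).  Check: 57²=3249, 203·4²=3248, difference 1.
n=2: (57,4)∘(57,4) = (57·57+203·4·4, 57·4+4·57) = (6497,456)
n=3: (6497,456)∘(57,4) = (57·6497+203·4·456, 57·456+4·6497) = (740601,51980)
n=4: (740601,51980)∘(57,4) = (57·740601+203·4·51980, 57·51980+4·740601) = (84422017,5925264)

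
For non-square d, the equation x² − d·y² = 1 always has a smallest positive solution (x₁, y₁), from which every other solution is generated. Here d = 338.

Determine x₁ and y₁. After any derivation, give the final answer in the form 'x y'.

√338 → a₀=18, period (2,1,1,2,36); ℓ=5 odd so k=9
a_0=18:  p_0=18·1+0=18,  q_0=18·0+1=1
a_1=2:  p_1=2·18+1=37,  q_1=2·1+0=2
a_2=1:  p_2=1·37+18=55,  q_2=1·2+1=3
…
a_4=2:  p_4=2·92+55=239,  q_4=2·5+3=13
a_5=36:  p_5=36·239+92=8696,  q_5=36·13+5=473
a_6=2:  p_6=2·8696+239=17631,  q_6=2·473+13=959
a_7=1:  p_7=1·17631+8696=26327,  q_7=1·959+473=1432
a_8=1:  p_8=1·26327+17631=43958,  q_8=1·1432+959=2391
a_9=2:  p_9=2·43958+26327=114243,  q_9=2·2391+1432=6214
→ (114243, 6214).  Check: 114243²=13051463049, 338·6214²=13051463048, difference 1.

114243 6214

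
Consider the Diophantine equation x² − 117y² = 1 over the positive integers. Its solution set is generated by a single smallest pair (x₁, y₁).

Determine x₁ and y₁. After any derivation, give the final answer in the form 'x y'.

√117 = [10; 1,4,2,4,1,20, …], period ℓ=6 (even) → k=5
step 0: (10, 1)  from 10·(1,0) + (0,1)
…
step 3: (119, 11)  from 2·(54,5) + (11,1)
step 4: (530, 49)  from 4·(119,11) + (54,5)
step 5: (649, 60)  from 1·(530,49) + (119,11)
(x₁, y₁) = (649, 60);  649² − 117·60² = 1 ✓

649 60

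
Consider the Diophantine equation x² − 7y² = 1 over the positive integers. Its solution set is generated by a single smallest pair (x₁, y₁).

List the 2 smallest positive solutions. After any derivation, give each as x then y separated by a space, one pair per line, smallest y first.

d=7: √d = [2; 1,1,1,4] (ℓ=4, even), read p_3/q_3
i=0: a=2 ⇒ p=2, q=1
i=1: a=1 ⇒ p=3, q=1
i=2: a=1 ⇒ p=5, q=2
i=3: a=1 ⇒ p=8, q=3
fundamental: x₁=8, y₁=3  (since 64 − 7·9 = 1)
(8+3√7)^2 = 127 + 48√7

8 3
127 48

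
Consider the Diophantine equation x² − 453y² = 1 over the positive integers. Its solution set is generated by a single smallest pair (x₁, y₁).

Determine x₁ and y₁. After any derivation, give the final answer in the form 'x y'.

1653751 77700

d=453: √d = [21; 3,1,1,10,14,10,1,1,3,42] (ℓ=10, even), read p_9/q_9
step 0: (21, 1)  from 21·(1,0) + (0,1)
step 1: (64, 3)  from 3·(21,1) + (1,0)
step 2: (85, 4)  from 1·(64,3) + (21,1)
…
step 6: (223565, 10504)  from 10·(22199,1043) + (1575,74)
…
step 8: (469329, 22051)  from 1·(245764,11547) + (223565,10504)
step 9: (1653751, 77700)  from 3·(469329,22051) + (245764,11547)
fundamental: x₁=1653751, y₁=77700  (since 2734892370001 − 453·6037290000 = 1)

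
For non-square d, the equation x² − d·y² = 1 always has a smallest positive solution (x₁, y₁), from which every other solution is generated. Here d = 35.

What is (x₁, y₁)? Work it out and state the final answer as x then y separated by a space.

[5; 1,10] for √35; ℓ=2 ⇒ convergent index 1
step 0: (5, 1)  from 5·(1,0) + (0,1)
step 1: (6, 1)  from 1·(5,1) + (1,0)
fundamental: x₁=6, y₁=1  (since 36 − 35·1 = 1)

6 1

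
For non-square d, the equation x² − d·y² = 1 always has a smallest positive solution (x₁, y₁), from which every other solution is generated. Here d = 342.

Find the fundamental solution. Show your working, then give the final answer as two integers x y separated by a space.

d=342: √d = [18; 2,36] (ℓ=2, even), read p_1/q_1
step 0: (18, 1)  from 18·(1,0) + (0,1)
step 1: (37, 2)  from 2·(18,1) + (1,0)
fundamental: x₁=37, y₁=2  (since 1369 − 342·4 = 1)

37 2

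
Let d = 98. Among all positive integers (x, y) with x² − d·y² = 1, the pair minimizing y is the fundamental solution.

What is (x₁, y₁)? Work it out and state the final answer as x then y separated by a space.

[9; 1,8,1,18] for √98; ℓ=4 ⇒ convergent index 3
step 0: (9, 1)  from 9·(1,0) + (0,1)
step 1: (10, 1)  from 1·(9,1) + (1,0)
step 2: (89, 9)  from 8·(10,1) + (9,1)
step 3: (99, 10)  from 1·(89,9) + (10,1)
→ (99, 10).  Check: 99²=9801, 98·10²=9800, difference 1.

99 10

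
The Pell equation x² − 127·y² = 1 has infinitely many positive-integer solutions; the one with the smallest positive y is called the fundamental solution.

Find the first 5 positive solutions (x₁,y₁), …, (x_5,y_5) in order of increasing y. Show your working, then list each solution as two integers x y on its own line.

4730624 419775
44757606858751 3971595379200
423462818377139450624 37576248838264821825
4006486743445029115330560001 355518209168531397366758400
37906364688445371364544653008890624 3363645945459311770024609913661375

√127 → a₀=11, period (3,1,2,2,7,11,7,2,2,1,3,22); ℓ=12 even so k=11
k=0  a_k=11  p_k/q_k = 11/1
k=1  a_k=3  p_k/q_k = 34/3
k=2  a_k=1  p_k/q_k = 45/4
…
k=6  a_k=11  p_k/q_k = 24218/2149
k=7  a_k=7  p_k/q_k = 171701/15236
k=8  a_k=2  p_k/q_k = 367620/32621
…
k=10  a_k=1  p_k/q_k = 1274561/113099
k=11  a_k=3  p_k/q_k = 4730624/419775
(x₁, y₁) = (4730624, 419775);  4730624² − 127·419775² = 1 ✓
k=2:  x_2 = 4730624·4730624+127·419775·419775 = 44757606858751,  y_2 = 4730624·419775+419775·4730624 = 3971595379200
k=3:  x_3 = 4730624·44757606858751+127·419775·3971595379200 = 423462818377139450624,  y_3 = 4730624·3971595379200+419775·44757606858751 = 37576248838264821825
k=4:  x_4 = 4730624·423462818377139450624+127·419775·37576248838264821825 = 4006486743445029115330560001,  y_4 = 4730624·37576248838264821825+419775·423462818377139450624 = 355518209168531397366758400
k=5:  x_5 = 4730624·4006486743445029115330560001+127·419775·355518209168531397366758400 = 37906364688445371364544653008890624,  y_5 = 4730624·355518209168531397366758400+419775·4006486743445029115330560001 = 3363645945459311770024609913661375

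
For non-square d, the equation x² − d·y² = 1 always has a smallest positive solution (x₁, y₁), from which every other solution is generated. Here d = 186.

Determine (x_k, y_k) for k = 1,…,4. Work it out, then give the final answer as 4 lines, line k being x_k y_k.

√186 → a₀=13, period (1,1,1,3,4,3,1,1,1,26); ℓ=10 even so k=9
step 0: (13, 1)  from 13·(1,0) + (0,1)
…
step 2: (27, 2)  from 1·(14,1) + (13,1)
step 3: (41, 3)  from 1·(27,2) + (14,1)
step 4: (150, 11)  from 3·(41,3) + (27,2)
step 5: (641, 47)  from 4·(150,11) + (41,3)
step 6: (2073, 152)  from 3·(641,47) + (150,11)
…
step 8: (4787, 351)  from 1·(2714,199) + (2073,152)
step 9: (7501, 550)  from 1·(4787,351) + (2714,199)
(x₁, y₁) = (7501, 550);  7501² − 186·550² = 1 ✓
(x_2, y_2) = (7501·7501 + 186·550·550, 7501·550 + 550·7501) = (112530001, 8251100)
(x_3, y_3) = (7501·112530001 + 186·550·8251100, 7501·8251100 + 550·112530001) = (1688175067501, 123783001650)
(x_4, y_4) = (7501·1688175067501 + 186·550·123783001650, 7501·123783001650 + 550·1688175067501) = (25326002250120001, 1856992582502200)

7501 550
112530001 8251100
1688175067501 123783001650
25326002250120001 1856992582502200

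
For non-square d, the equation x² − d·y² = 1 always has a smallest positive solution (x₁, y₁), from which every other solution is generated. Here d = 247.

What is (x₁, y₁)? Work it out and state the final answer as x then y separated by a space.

85292 5427

√247 = [15; 1,2,1,1,9,1,9,1,1,2,1,30, …], period ℓ=12 (even) → k=11
a_0=15:  p_0=15·1+0=15,  q_0=15·0+1=1
a_1=1:  p_1=1·15+1=16,  q_1=1·1+0=1
a_2=2:  p_2=2·16+15=47,  q_2=2·1+1=3
a_3=1:  p_3=1·47+16=63,  q_3=1·3+1=4
…
a_5=9:  p_5=9·110+63=1053,  q_5=9·7+4=67
a_6=1:  p_6=1·1053+110=1163,  q_6=1·67+7=74
a_7=9:  p_7=9·1163+1053=11520,  q_7=9·74+67=733
…
a_9=1:  p_9=1·12683+11520=24203,  q_9=1·807+733=1540
a_10=2:  p_10=2·24203+12683=61089,  q_10=2·1540+807=3887
a_11=1:  p_11=1·61089+24203=85292,  q_11=1·3887+1540=5427
→ (85292, 5427).  Check: 85292²=7274725264, 247·5427²=7274725263, difference 1.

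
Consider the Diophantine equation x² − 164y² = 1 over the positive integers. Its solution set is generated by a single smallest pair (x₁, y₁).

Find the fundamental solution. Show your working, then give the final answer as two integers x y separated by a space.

2049 160

√164 = [12; 1,4,6,4,1,24, …], period ℓ=6 (even) → k=5
i=0: a=12 ⇒ p=12, q=1
i=1: a=1 ⇒ p=13, q=1
i=2: a=4 ⇒ p=64, q=5
i=3: a=6 ⇒ p=397, q=31
i=4: a=4 ⇒ p=1652, q=129
i=5: a=1 ⇒ p=2049, q=160
fundamental: x₁=2049, y₁=160  (since 4198401 − 164·25600 = 1)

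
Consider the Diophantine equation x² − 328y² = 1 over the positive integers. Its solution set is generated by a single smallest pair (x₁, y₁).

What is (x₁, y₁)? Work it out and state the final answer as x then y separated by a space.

√328 → a₀=18, period (9,36); ℓ=2 even so k=1
a_0=18:  p_0=18·1+0=18,  q_0=18·0+1=1
a_1=9:  p_1=9·18+1=163,  q_1=9·1+0=9
fundamental: x₁=163, y₁=9  (since 26569 − 328·81 = 1)

163 9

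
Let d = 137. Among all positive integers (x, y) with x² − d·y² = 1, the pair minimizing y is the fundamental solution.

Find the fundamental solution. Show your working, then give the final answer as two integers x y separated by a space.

d=137: √d = [11; 1,2,2,1,1,2,2,1,22] (ℓ=9, odd), read p_17/q_17
a_0=11:  p_0=11·1+0=11,  q_0=11·0+1=1
a_1=1:  p_1=1·11+1=12,  q_1=1·1+0=1
…
a_3=2:  p_3=2·35+12=82,  q_3=2·3+1=7
…
a_5=1:  p_5=1·117+82=199,  q_5=1·10+7=17
a_6=2:  p_6=2·199+117=515,  q_6=2·17+10=44
a_7=2:  p_7=2·515+199=1229,  q_7=2·44+17=105
a_8=1:  p_8=1·1229+515=1744,  q_8=1·105+44=149
a_9=22:  p_9=22·1744+1229=39597,  q_9=22·149+105=3383
a_10=1:  p_10=1·39597+1744=41341,  q_10=1·3383+149=3532
a_11=2:  p_11=2·41341+39597=122279,  q_11=2·3532+3383=10447
a_12=2:  p_12=2·122279+41341=285899,  q_12=2·10447+3532=24426
a_13=1:  p_13=1·285899+122279=408178,  q_13=1·24426+10447=34873
a_14=1:  p_14=1·408178+285899=694077,  q_14=1·34873+24426=59299
a_15=2:  p_15=2·694077+408178=1796332,  q_15=2·59299+34873=153471
a_16=2:  p_16=2·1796332+694077=4286741,  q_16=2·153471+59299=366241
a_17=1:  p_17=1·4286741+1796332=6083073,  q_17=1·366241+153471=519712
(x₁, y₁) = (6083073, 519712);  6083073² − 137·519712² = 1 ✓

6083073 519712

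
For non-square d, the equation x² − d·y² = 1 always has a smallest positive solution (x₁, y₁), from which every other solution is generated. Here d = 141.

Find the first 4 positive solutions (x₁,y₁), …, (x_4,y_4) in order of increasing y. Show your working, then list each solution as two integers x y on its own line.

√141 → a₀=11, period (1,6,1,22); ℓ=4 even so k=3
k=0  a_k=11  p_k/q_k = 11/1
…
k=2  a_k=6  p_k/q_k = 83/7
k=3  a_k=1  p_k/q_k = 95/8
(x₁, y₁) = (95, 8);  95² − 141·8² = 1 ✓
n=2: (95,8)∘(95,8) = (95·95+141·8·8, 95·8+8·95) = (18049,1520)
n=3: (18049,1520)∘(95,8) = (95·18049+141·8·1520, 95·1520+8·18049) = (3429215,288792)
n=4: (3429215,288792)∘(95,8) = (95·3429215+141·8·288792, 95·288792+8·3429215) = (651532801,54868960)

95 8
18049 1520
3429215 288792
651532801 54868960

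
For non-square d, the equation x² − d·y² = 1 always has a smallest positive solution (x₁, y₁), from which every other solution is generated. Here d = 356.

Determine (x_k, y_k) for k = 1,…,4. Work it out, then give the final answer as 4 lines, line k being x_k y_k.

√356 = [18; 1,6,1,1,2,…,6,1,36, …], period ℓ=14 (even) → k=13
i=0: a=18 ⇒ p=18, q=1
i=1: a=1 ⇒ p=19, q=1
…
i=4: a=1 ⇒ p=283, q=15
…
i=8: a=1 ⇒ p=9717, q=515
…
i=12: a=6 ⇒ p=433982, q=23001
i=13: a=1 ⇒ p=500001, q=26500
→ (500001, 26500).  Check: 500001²=250001000001, 356·26500²=250001000000, difference 1.
n=2: (500001,26500)∘(500001,26500) = (500001·500001+356·26500·26500, 500001·26500+26500·500001) = (500002000001,26500053000)
n=3: (500002000001,26500053000)∘(500001,26500) = (500001·500002000001+356·26500·26500053000, 500001·26500053000+26500·500002000001) = (500003000004500001,26500106000079500)
n=4: (500003000004500001,26500106000079500)∘(500001,26500) = (500001·500003000004500001+356·26500·26500106000079500, 500001·26500106000079500+26500·500003000004500001) = (500004000010000008000001,26500159000265000106000)

500001 26500
500002000001 26500053000
500003000004500001 26500106000079500
500004000010000008000001 26500159000265000106000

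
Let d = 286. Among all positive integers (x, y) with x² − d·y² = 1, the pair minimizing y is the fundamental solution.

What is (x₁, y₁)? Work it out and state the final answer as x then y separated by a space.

561835 33222

√286 = [16; 1,10,3,3,2,3,3,10,1,32, …], period ℓ=10 (even) → k=9
k=0  a_k=16  p_k/q_k = 16/1
k=1  a_k=1  p_k/q_k = 17/1
…
k=3  a_k=3  p_k/q_k = 575/34
k=4  a_k=3  p_k/q_k = 1911/113
k=5  a_k=2  p_k/q_k = 4397/260
…
k=7  a_k=3  p_k/q_k = 49703/2939
k=8  a_k=10  p_k/q_k = 512132/30283
k=9  a_k=1  p_k/q_k = 561835/33222
fundamental: x₁=561835, y₁=33222  (since 315658567225 − 286·1103701284 = 1)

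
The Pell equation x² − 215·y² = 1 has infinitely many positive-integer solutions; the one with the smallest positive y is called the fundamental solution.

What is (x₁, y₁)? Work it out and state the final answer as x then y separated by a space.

√215 = [14; 1,1,1,28, …], period ℓ=4 (even) → k=3
a_0=14:  p_0=14·1+0=14,  q_0=14·0+1=1
a_1=1:  p_1=1·14+1=15,  q_1=1·1+0=1
a_2=1:  p_2=1·15+14=29,  q_2=1·1+1=2
a_3=1:  p_3=1·29+15=44,  q_3=1·2+1=3
→ (44, 3).  Check: 44²=1936, 215·3²=1935, difference 1.

44 3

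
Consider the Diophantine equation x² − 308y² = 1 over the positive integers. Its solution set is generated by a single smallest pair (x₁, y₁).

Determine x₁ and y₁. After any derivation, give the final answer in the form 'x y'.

d=308: √d = [17; 1,1,4,1,1,34] (ℓ=6, even), read p_5/q_5
a_0=17:  p_0=17·1+0=17,  q_0=17·0+1=1
…
a_2=1:  p_2=1·18+17=35,  q_2=1·1+1=2
…
a_4=1:  p_4=1·158+35=193,  q_4=1·9+2=11
a_5=1:  p_5=1·193+158=351,  q_5=1·11+9=20
→ (351, 20).  Check: 351²=123201, 308·20²=123200, difference 1.

351 20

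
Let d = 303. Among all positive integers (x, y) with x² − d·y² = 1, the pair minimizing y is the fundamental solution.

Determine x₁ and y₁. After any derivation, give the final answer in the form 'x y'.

2524 145

[17; 2,2,5,2,2,34] for √303; ℓ=6 ⇒ convergent index 5
a_0=17:  p_0=17·1+0=17,  q_0=17·0+1=1
…
a_3=5:  p_3=5·87+35=470,  q_3=5·5+2=27
a_4=2:  p_4=2·470+87=1027,  q_4=2·27+5=59
a_5=2:  p_5=2·1027+470=2524,  q_5=2·59+27=145
(x₁, y₁) = (2524, 145);  2524² − 303·145² = 1 ✓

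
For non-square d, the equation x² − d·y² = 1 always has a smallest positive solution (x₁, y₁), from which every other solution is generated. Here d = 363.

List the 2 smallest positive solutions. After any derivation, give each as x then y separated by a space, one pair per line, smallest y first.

d=363: √d = [19; 19,38] (ℓ=2, even), read p_1/q_1
i=0: a=19 ⇒ p=19, q=1
i=1: a=19 ⇒ p=362, q=19
→ (362, 19).  Check: 362²=131044, 363·19²=131043, difference 1.
(x_2, y_2) = (362·362 + 363·19·19, 362·19 + 19·362) = (262087, 13756)

362 19
262087 13756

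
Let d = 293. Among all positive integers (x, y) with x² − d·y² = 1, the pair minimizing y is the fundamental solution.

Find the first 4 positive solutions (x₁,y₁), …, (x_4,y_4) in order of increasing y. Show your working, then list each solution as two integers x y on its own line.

[17; 8,1,1,8,34] for √293; ℓ=5 ⇒ convergent index 9
i=0: a=17 ⇒ p=17, q=1
…
i=3: a=1 ⇒ p=291, q=17
…
i=5: a=34 ⇒ p=84679, q=4947
i=6: a=8 ⇒ p=679914, q=39721
…
i=8: a=1 ⇒ p=1444507, q=84389
i=9: a=8 ⇒ p=12320649, q=719780
→ (12320649, 719780).  Check: 12320649²=151798391781201, 293·719780²=151798391781200, difference 1.
(12320649+719780√293)^2 = 303596783562401 + 17736313474440√293
(12320649+719780√293)^3 = 7481018815602612315849 + 437045785745090703340√293
(12320649+719780√293)^4 = 184342013978870716056521769601 + 10769375446188914321717060880√293

12320649 719780
303596783562401 17736313474440
7481018815602612315849 437045785745090703340
184342013978870716056521769601 10769375446188914321717060880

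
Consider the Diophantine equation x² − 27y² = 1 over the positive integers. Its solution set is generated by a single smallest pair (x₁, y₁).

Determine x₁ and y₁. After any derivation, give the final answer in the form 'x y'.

26 5

√27 = [5; 5,10, …], period ℓ=2 (even) → k=1
step 0: (5, 1)  from 5·(1,0) + (0,1)
step 1: (26, 5)  from 5·(5,1) + (1,0)
→ (26, 5).  Check: 26²=676, 27·5²=675, difference 1.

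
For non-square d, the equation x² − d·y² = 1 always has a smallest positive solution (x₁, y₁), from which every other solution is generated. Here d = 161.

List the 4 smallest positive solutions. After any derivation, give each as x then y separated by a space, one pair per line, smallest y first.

√161 = [12; 1,2,4,1,2,1,4,2,1,24, …], period ℓ=10 (even) → k=9
step 0: (12, 1)  from 12·(1,0) + (0,1)
step 1: (13, 1)  from 1·(12,1) + (1,0)
…
step 4: (203, 16)  from 1·(165,13) + (38,3)
step 5: (571, 45)  from 2·(203,16) + (165,13)
…
step 8: (8108, 639)  from 2·(3667,289) + (774,61)
step 9: (11775, 928)  from 1·(8108,639) + (3667,289)
fundamental: x₁=11775, y₁=928  (since 138650625 − 161·861184 = 1)
k=2:  x_2 = 11775·11775+161·928·928 = 277301249,  y_2 = 11775·928+928·11775 = 21854400
k=3:  x_3 = 11775·277301249+161·928·21854400 = 6530444402175,  y_3 = 11775·21854400+928·277301249 = 514671119072
k=4:  x_4 = 11775·6530444402175+161·928·514671119072 = 153791965393920001,  y_4 = 11775·514671119072+928·6530444402175 = 12120504832291200

11775 928
277301249 21854400
6530444402175 514671119072
153791965393920001 12120504832291200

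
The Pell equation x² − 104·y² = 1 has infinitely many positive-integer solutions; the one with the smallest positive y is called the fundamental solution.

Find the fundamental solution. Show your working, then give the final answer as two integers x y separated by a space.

51 5

[10; 5,20] for √104; ℓ=2 ⇒ convergent index 1
i=0: a=10 ⇒ p=10, q=1
i=1: a=5 ⇒ p=51, q=5
(x₁, y₁) = (51, 5);  51² − 104·5² = 1 ✓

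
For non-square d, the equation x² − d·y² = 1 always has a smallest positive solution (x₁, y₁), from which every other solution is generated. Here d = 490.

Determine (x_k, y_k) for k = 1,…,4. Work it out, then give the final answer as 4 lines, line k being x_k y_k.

d=490: √d = [22; 7,2,1,4,4,4,1,2,7,44] (ℓ=10, even), read p_9/q_9
step 0: (22, 1)  from 22·(1,0) + (0,1)
…
step 2: (332, 15)  from 2·(155,7) + (22,1)
step 3: (487, 22)  from 1·(332,15) + (155,7)
step 4: (2280, 103)  from 4·(487,22) + (332,15)
step 5: (9607, 434)  from 4·(2280,103) + (487,22)
step 6: (40708, 1839)  from 4·(9607,434) + (2280,103)
…
step 8: (141338, 6385)  from 2·(50315,2273) + (40708,1839)
step 9: (1039681, 46968)  from 7·(141338,6385) + (50315,2273)
→ (1039681, 46968).  Check: 1039681²=1080936581761, 490·46968²=1080936581760, difference 1.
(1039681+46968√490)^2 = 2161873163521 + 97663474416√490
(1039681+46968√490)^3 = 4495316905044313921 + 203077717488555624√490
(1039681+46968√490)^4 = 9347391150304592810234881 + 422272088792340335957472√490

1039681 46968
2161873163521 97663474416
4495316905044313921 203077717488555624
9347391150304592810234881 422272088792340335957472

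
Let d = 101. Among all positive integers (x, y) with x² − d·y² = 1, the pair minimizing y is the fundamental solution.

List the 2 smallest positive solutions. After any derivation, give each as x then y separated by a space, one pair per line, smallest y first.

d=101: √d = [10; 20] (ℓ=1, odd), read p_1/q_1
k=0  a_k=10  p_k/q_k = 10/1
k=1  a_k=20  p_k/q_k = 201/20
(x₁, y₁) = (201, 20);  201² − 101·20² = 1 ✓
n=2: (201,20)∘(201,20) = (201·201+101·20·20, 201·20+20·201) = (80801,8040)

201 20
80801 8040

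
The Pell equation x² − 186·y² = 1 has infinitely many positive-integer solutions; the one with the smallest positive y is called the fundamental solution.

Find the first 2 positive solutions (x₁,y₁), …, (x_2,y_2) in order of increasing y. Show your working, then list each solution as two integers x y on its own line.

7501 550
112530001 8251100

[13; 1,1,1,3,4,3,1,1,1,26] for √186; ℓ=10 ⇒ convergent index 9
i=0: a=13 ⇒ p=13, q=1
…
i=4: a=3 ⇒ p=150, q=11
…
i=6: a=3 ⇒ p=2073, q=152
…
i=8: a=1 ⇒ p=4787, q=351
i=9: a=1 ⇒ p=7501, q=550
fundamental: x₁=7501, y₁=550  (since 56265001 − 186·302500 = 1)
k=2:  x_2 = 7501·7501+186·550·550 = 112530001,  y_2 = 7501·550+550·7501 = 8251100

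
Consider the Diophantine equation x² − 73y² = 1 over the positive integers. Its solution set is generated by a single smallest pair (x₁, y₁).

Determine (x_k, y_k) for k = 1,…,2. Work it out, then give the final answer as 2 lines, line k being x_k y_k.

√73 → a₀=8, period (1,1,5,5,1,1,16); ℓ=7 odd so k=13
step 0: (8, 1)  from 8·(1,0) + (0,1)
step 1: (9, 1)  from 1·(8,1) + (1,0)
…
step 3: (94, 11)  from 5·(17,2) + (9,1)
step 4: (487, 57)  from 5·(94,11) + (17,2)
step 5: (581, 68)  from 1·(487,57) + (94,11)
step 6: (1068, 125)  from 1·(581,68) + (487,57)
step 7: (17669, 2068)  from 16·(1068,125) + (581,68)
step 8: (18737, 2193)  from 1·(17669,2068) + (1068,125)
…
step 12: (1241008, 145249)  from 1·(1040241,121751) + (200767,23498)
step 13: (2281249, 267000)  from 1·(1241008,145249) + (1040241,121751)
fundamental: x₁=2281249, y₁=267000  (since 5204097000001 − 73·71289000000 = 1)
(2281249+267000√73)^2 = 10408194000001 + 1218186966000√73

2281249 267000
10408194000001 1218186966000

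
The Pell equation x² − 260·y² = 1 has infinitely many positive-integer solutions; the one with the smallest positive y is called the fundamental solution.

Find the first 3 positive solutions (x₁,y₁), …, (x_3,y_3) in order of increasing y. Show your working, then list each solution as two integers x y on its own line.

d=260: √d = [16; 8,32] (ℓ=2, even), read p_1/q_1
k=0  a_k=16  p_k/q_k = 16/1
k=1  a_k=8  p_k/q_k = 129/8
→ (129, 8).  Check: 129²=16641, 260·8²=16640, difference 1.
k=2:  x_2 = 129·129+260·8·8 = 33281,  y_2 = 129·8+8·129 = 2064
k=3:  x_3 = 129·33281+260·8·2064 = 8586369,  y_3 = 129·2064+8·33281 = 532504

129 8
33281 2064
8586369 532504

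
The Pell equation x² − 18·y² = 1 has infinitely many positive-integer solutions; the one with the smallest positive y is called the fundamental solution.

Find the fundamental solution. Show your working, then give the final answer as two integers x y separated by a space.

17 4

d=18: √d = [4; 4,8] (ℓ=2, even), read p_1/q_1
step 0: (4, 1)  from 4·(1,0) + (0,1)
step 1: (17, 4)  from 4·(4,1) + (1,0)
fundamental: x₁=17, y₁=4  (since 289 − 18·16 = 1)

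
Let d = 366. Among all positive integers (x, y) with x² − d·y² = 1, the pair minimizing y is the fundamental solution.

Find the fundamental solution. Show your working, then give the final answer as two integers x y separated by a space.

√366 → a₀=19, period (7,1,1,1,2,12,2,1,1,1,7,38); ℓ=12 even so k=11
i=0: a=19 ⇒ p=19, q=1
i=1: a=7 ⇒ p=134, q=7
…
i=7: a=2 ⇒ p=30055, q=1571
…
i=10: a=1 ⇒ p=119053, q=6223
i=11: a=7 ⇒ p=907925, q=47458
→ (907925, 47458).  Check: 907925²=824327805625, 366·47458²=824327805624, difference 1.

907925 47458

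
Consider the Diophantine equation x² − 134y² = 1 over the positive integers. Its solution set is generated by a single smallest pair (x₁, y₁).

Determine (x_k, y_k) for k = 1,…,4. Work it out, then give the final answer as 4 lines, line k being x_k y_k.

d=134: √d = [11; 1,1,2,1,3,…,1,1,22] (ℓ=14, even), read p_13/q_13
k=0  a_k=11  p_k/q_k = 11/1
k=1  a_k=1  p_k/q_k = 12/1
…
k=4  a_k=1  p_k/q_k = 81/7
k=5  a_k=3  p_k/q_k = 301/26
…
k=7  a_k=10  p_k/q_k = 4121/356
k=8  a_k=1  p_k/q_k = 4503/389
k=9  a_k=3  p_k/q_k = 17630/1523
k=10  a_k=1  p_k/q_k = 22133/1912
…
k=12  a_k=1  p_k/q_k = 84029/7259
k=13  a_k=1  p_k/q_k = 145925/12606
→ (145925, 12606).  Check: 145925²=21294105625, 134·12606²=21294105624, difference 1.
n=2: (145925,12606)∘(145925,12606) = (145925·145925+134·12606·12606, 145925·12606+12606·145925) = (42588211249,3679061100)
n=3: (42588211249,3679061100)∘(145925,12606) = (145925·42588211249+134·12606·3679061100, 145925·3679061100+12606·42588211249) = (12429369452874725,1073733982022394)
n=4: (12429369452874725,1073733982022394)∘(145925,12606) = (145925·12429369452874725+134·12606·1073733982022394, 145925·1073733982022394+12606·12429369452874725) = (3627511474778900280001,313369262649556627800)

145925 12606
42588211249 3679061100
12429369452874725 1073733982022394
3627511474778900280001 313369262649556627800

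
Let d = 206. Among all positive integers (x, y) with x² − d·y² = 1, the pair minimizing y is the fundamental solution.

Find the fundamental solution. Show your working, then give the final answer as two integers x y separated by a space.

59535 4148

√206 → a₀=14, period (2,1,5,14,5,1,2,28); ℓ=8 even so k=7
k=0  a_k=14  p_k/q_k = 14/1
…
k=3  a_k=5  p_k/q_k = 244/17
k=4  a_k=14  p_k/q_k = 3459/241
k=5  a_k=5  p_k/q_k = 17539/1222
k=6  a_k=1  p_k/q_k = 20998/1463
k=7  a_k=2  p_k/q_k = 59535/4148
→ (59535, 4148).  Check: 59535²=3544416225, 206·4148²=3544416224, difference 1.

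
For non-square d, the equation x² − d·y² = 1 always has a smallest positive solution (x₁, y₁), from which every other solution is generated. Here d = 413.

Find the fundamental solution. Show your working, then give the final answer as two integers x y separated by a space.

√413 = [20; 3,9,1,4,1,9,3,40, …], period ℓ=8 (even) → k=7
step 0: (20, 1)  from 20·(1,0) + (0,1)
step 1: (61, 3)  from 3·(20,1) + (1,0)
…
step 3: (630, 31)  from 1·(569,28) + (61,3)
step 4: (3089, 152)  from 4·(630,31) + (569,28)
step 5: (3719, 183)  from 1·(3089,152) + (630,31)
step 6: (36560, 1799)  from 9·(3719,183) + (3089,152)
step 7: (113399, 5580)  from 3·(36560,1799) + (3719,183)
→ (113399, 5580).  Check: 113399²=12859333201, 413·5580²=12859333200, difference 1.

113399 5580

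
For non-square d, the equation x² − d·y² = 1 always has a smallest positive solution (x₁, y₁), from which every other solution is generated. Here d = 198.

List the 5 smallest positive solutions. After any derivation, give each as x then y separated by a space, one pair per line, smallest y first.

√198 = [14; 14,28, …], period ℓ=2 (even) → k=1
step 0: (14, 1)  from 14·(1,0) + (0,1)
step 1: (197, 14)  from 14·(14,1) + (1,0)
fundamental: x₁=197, y₁=14  (since 38809 − 198·196 = 1)
n=2: (197,14)∘(197,14) = (197·197+198·14·14, 197·14+14·197) = (77617,5516)
n=3: (77617,5516)∘(197,14) = (197·77617+198·14·5516, 197·5516+14·77617) = (30580901,2173290)
n=4: (30580901,2173290)∘(197,14) = (197·30580901+198·14·2173290, 197·2173290+14·30580901) = (12048797377,856270744)
n=5: (12048797377,856270744)∘(197,14) = (197·12048797377+198·14·856270744, 197·856270744+14·12048797377) = (4747195585637,337368499846)

197 14
77617 5516
30580901 2173290
12048797377 856270744
4747195585637 337368499846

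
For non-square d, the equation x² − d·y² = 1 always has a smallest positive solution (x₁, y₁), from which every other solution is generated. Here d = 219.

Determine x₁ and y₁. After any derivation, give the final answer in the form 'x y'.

74 5

[14; 1,3,1,28] for √219; ℓ=4 ⇒ convergent index 3
step 0: (14, 1)  from 14·(1,0) + (0,1)
step 1: (15, 1)  from 1·(14,1) + (1,0)
step 2: (59, 4)  from 3·(15,1) + (14,1)
step 3: (74, 5)  from 1·(59,4) + (15,1)
fundamental: x₁=74, y₁=5  (since 5476 − 219·25 = 1)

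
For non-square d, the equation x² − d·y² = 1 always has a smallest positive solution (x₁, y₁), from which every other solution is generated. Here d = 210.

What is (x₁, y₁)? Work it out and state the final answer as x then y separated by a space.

d=210: √d = [14; 2,28] (ℓ=2, even), read p_1/q_1
a_0=14:  p_0=14·1+0=14,  q_0=14·0+1=1
a_1=2:  p_1=2·14+1=29,  q_1=2·1+0=2
→ (29, 2).  Check: 29²=841, 210·2²=840, difference 1.

29 2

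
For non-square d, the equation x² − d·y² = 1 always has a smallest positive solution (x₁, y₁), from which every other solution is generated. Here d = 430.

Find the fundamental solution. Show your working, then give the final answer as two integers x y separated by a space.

√430 → a₀=20, period (1,2,1,3,1,…,2,1,40); ℓ=14 even so k=13
step 0: (20, 1)  from 20·(1,0) + (0,1)
…
step 2: (62, 3)  from 2·(21,1) + (20,1)
step 3: (83, 4)  from 1·(62,3) + (21,1)
…
step 6: (2675, 129)  from 6·(394,19) + (311,15)
…
step 8: (133439, 6435)  from 6·(21794,1051) + (2675,129)
…
step 11: (754371, 36379)  from 1·(599138,28893) + (155233,7486)
step 12: (2107880, 101651)  from 2·(754371,36379) + (599138,28893)
step 13: (2862251, 138030)  from 1·(2107880,101651) + (754371,36379)
→ (2862251, 138030).  Check: 2862251²=8192480787001, 430·138030²=8192480787000, difference 1.

2862251 138030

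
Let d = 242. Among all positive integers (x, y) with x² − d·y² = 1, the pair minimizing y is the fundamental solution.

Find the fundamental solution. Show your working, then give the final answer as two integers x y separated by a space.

√242 → a₀=15, period (1,1,3,1,14,1,3,1,1,30); ℓ=10 even so k=9
k=0  a_k=15  p_k/q_k = 15/1
…
k=8  a_k=1  p_k/q_k = 10905/701
k=9  a_k=1  p_k/q_k = 19601/1260
fundamental: x₁=19601, y₁=1260  (since 384199201 − 242·1587600 = 1)

19601 1260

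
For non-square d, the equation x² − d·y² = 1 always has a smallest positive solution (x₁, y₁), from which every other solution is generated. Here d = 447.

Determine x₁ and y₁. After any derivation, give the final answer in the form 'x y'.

148 7

√447 → a₀=21, period (7,42); ℓ=2 even so k=1
k=0  a_k=21  p_k/q_k = 21/1
k=1  a_k=7  p_k/q_k = 148/7
fundamental: x₁=148, y₁=7  (since 21904 − 447·49 = 1)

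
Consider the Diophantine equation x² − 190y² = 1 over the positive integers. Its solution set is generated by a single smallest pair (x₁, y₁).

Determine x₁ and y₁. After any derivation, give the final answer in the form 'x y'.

[13; 1,3,1,1,1,…,3,1,26] for √190; ℓ=14 ⇒ convergent index 13
a_0=13:  p_0=13·1+0=13,  q_0=13·0+1=1
…
a_2=3:  p_2=3·14+13=55,  q_2=3·1+1=4
a_3=1:  p_3=1·55+14=69,  q_3=1·4+1=5
…
a_8=2:  p_8=2·1213+510=2936,  q_8=2·88+37=213
…
a_10=1:  p_10=1·4149+2936=7085,  q_10=1·301+213=514
…
a_12=3:  p_12=3·11234+7085=40787,  q_12=3·815+514=2959
a_13=1:  p_13=1·40787+11234=52021,  q_13=1·2959+815=3774
fundamental: x₁=52021, y₁=3774  (since 2706184441 − 190·14243076 = 1)

52021 3774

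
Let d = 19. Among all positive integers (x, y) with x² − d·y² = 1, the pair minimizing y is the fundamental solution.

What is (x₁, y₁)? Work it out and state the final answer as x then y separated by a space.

170 39

[4; 2,1,3,1,2,8] for √19; ℓ=6 ⇒ convergent index 5
a_0=4:  p_0=4·1+0=4,  q_0=4·0+1=1
a_1=2:  p_1=2·4+1=9,  q_1=2·1+0=2
a_2=1:  p_2=1·9+4=13,  q_2=1·2+1=3
a_3=3:  p_3=3·13+9=48,  q_3=3·3+2=11
a_4=1:  p_4=1·48+13=61,  q_4=1·11+3=14
a_5=2:  p_5=2·61+48=170,  q_5=2·14+11=39
(x₁, y₁) = (170, 39);  170² − 19·39² = 1 ✓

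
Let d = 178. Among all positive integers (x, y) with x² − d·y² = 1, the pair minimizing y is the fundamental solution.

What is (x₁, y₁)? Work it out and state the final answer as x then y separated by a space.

√178 → a₀=13, period (2,1,12,1,2,26); ℓ=6 even so k=5
k=0  a_k=13  p_k/q_k = 13/1
…
k=3  a_k=12  p_k/q_k = 507/38
k=4  a_k=1  p_k/q_k = 547/41
k=5  a_k=2  p_k/q_k = 1601/120
→ (1601, 120).  Check: 1601²=2563201, 178·120²=2563200, difference 1.

1601 120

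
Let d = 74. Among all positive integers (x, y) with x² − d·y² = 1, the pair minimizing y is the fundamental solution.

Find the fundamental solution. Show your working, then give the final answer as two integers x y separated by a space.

3699 430

√74 = [8; 1,1,1,1,16, …], period ℓ=5 (odd) → k=9
k=0  a_k=8  p_k/q_k = 8/1
…
k=3  a_k=1  p_k/q_k = 26/3
…
k=5  a_k=16  p_k/q_k = 714/83
…
k=8  a_k=1  p_k/q_k = 2228/259
k=9  a_k=1  p_k/q_k = 3699/430
→ (3699, 430).  Check: 3699²=13682601, 74·430²=13682600, difference 1.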